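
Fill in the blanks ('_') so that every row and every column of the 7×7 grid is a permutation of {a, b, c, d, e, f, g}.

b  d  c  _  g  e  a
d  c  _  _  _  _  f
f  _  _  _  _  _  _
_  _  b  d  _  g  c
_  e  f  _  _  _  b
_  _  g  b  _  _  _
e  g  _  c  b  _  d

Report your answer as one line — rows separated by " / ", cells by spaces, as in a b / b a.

row 1 has {a,b,c,d,e,g}; column 4 has {b,c,d} — only f is left for (r1,c4).
row 4 has {b,c,d,g}; column 1 has {b,d,e,f} — only a is left for (r4,c1).
row 4 has {a,b,c,d,g}; column 2 has {c,d,e,g} — only f is left for (r4,c2).
row 4 has {a,b,c,d,f,g}; column 5 has {b,g} — only e is left for (r4,c5).
row 6 has {b,g}; column 1 has {a,b,d,e,f} — only c is left for (r6,c1).
row 6 has {b,c,g}; column 2 has {c,d,e,f,g} — only a is left for (r6,c2).
row 6 has {a,b,c,g}; column 7 has {a,b,c,d,f} — only e is left for (r6,c7).
row 7 has {b,c,d,e,g}; column 3 has {b,c,f,g} — only a is left for (r7,c3).
row 7 has {a,b,c,d,e,g}; column 6 has {e,g} — only f is left for (r7,c6).
row 2 has {c,d,f}; column 3 has {a,b,c,f,g} — only e is left for (r2,c3).
row 2 has {c,d,e,f}; column 5 has {b,e,g} — only a is left for (r2,c5).
row 2 has {a,c,d,e,f}; column 6 has {e,f,g} — only b is left for (r2,c6).
row 3 has {f}; column 2 has {a,c,d,e,f,g} — only b is left for (r3,c2).
row 3 has {b,f}; column 3 has {a,b,c,e,f,g} — only d is left for (r3,c3).
row 3 has {b,d,f}; column 5 has {a,b,e,g} — only c is left for (r3,c5).
row 3 has {b,c,d,f}; column 6 has {b,e,f,g} — only a is left for (r3,c6).
row 3 has {a,b,c,d,f}; column 7 has {a,b,c,d,e,f} — only g is left for (r3,c7).
row 5 has {b,e,f}; column 1 has {a,b,c,d,e,f} — only g is left for (r5,c1).
row 5 has {b,e,f,g}; column 4 has {b,c,d,f} — only a is left for (r5,c4).
row 5 has {a,b,e,f,g}; column 5 has {a,b,c,e,g} — only d is left for (r5,c5).
row 5 has {a,b,d,e,f,g}; column 6 has {a,b,e,f,g} — only c is left for (r5,c6).
row 6 has {a,b,c,e,g}; column 5 has {a,b,c,d,e,g} — only f is left for (r6,c5).
row 6 has {a,b,c,e,f,g}; column 6 has {a,b,c,e,f,g} — only d is left for (r6,c6).
row 2 has {a,b,c,d,e,f}; column 4 has {a,b,c,d,f} — only g is left for (r2,c4).
row 3 has {a,b,c,d,f,g}; column 4 has {a,b,c,d,f,g} — only e is left for (r3,c4).

b d c f g e a / d c e g a b f / f b d e c a g / a f b d e g c / g e f a d c b / c a g b f d e / e g a c b f d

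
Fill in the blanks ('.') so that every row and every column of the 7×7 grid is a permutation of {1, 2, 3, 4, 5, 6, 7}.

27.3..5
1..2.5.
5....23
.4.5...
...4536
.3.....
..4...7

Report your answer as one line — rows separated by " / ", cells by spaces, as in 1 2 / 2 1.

2 7 6 3 1 4 5 / 1 6 3 2 7 5 4 / 5 1 7 6 4 2 3 / 6 4 2 5 3 7 1 / 7 2 1 4 5 3 6 / 4 3 5 7 6 1 2 / 3 5 4 1 2 6 7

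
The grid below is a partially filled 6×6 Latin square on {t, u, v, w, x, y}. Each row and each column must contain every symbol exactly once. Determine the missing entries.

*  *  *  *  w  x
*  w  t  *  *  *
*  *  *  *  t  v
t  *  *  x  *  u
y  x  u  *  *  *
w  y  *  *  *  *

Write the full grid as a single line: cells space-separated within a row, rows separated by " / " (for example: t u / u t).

u t v y w x / v w t u x y / x u y w t v / t v w x y u / y x u t v w / w y x v u t

(r2,c6) = y
(r3,c2) = u
(r4,c2) = v
(r4,c5) = y
(r5,c5) = v
(r6,c6) = t
(r1,c2) = t
(r3,c1) = x
(r4,c3) = w
(r5,c6) = w
(r3,c3) = y
(r3,c4) = w
(r5,c4) = t
(r1,c3) = v
(r6,c3) = x
(r6,c5) = u
(r1,c1) = u
(r1,c4) = y
(r2,c1) = v
(r2,c4) = u
(r2,c5) = x
(r6,c4) = v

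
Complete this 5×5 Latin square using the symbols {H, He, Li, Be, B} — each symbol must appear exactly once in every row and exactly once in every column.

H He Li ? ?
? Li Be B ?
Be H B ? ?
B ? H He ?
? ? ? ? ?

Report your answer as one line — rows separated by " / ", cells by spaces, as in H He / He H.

H He Li Be B / He Li Be B H / Be H B Li He / B Be H He Li / Li B He H Be

(r1,c4) = Be
(r1,c5) = B
(r2,c1) = He
(r2,c5) = H
(r3,c4) = Li
(r3,c5) = He
(r4,c2) = Be
(r4,c5) = Li
(r5,c1) = Li
(r5,c2) = B
(r5,c3) = He
(r5,c4) = H
(r5,c5) = Be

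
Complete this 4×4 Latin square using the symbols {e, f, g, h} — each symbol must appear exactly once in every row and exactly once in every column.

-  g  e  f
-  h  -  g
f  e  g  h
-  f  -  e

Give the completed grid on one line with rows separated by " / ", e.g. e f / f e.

h g e f / e h f g / f e g h / g f h e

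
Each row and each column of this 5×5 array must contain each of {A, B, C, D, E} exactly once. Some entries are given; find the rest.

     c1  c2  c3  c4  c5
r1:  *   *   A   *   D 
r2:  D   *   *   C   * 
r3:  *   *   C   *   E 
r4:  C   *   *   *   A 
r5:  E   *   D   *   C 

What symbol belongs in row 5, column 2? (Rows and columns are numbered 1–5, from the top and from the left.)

B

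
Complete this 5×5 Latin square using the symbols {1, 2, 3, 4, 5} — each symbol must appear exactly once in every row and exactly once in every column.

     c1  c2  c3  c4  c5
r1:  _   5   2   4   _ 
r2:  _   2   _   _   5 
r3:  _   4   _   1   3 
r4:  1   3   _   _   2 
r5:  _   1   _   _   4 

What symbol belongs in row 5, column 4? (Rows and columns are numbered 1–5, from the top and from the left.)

(r1,c1) = 3
(r1,c5) = 1
(r2,c1) = 4
(r2,c4) = 3
(r3,c3) = 5
(r4,c3) = 4
(r4,c4) = 5
(r5,c3) = 3
(r5,c4) = 2

2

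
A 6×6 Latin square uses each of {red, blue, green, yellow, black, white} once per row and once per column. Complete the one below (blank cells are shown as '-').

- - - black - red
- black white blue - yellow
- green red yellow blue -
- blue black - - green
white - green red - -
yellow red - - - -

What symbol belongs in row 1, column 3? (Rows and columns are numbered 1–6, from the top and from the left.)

yellow

At row 3, column 1: row 3 has {red,blue,green,yellow}; column 1 has {yellow,white}; that leaves black.
At row 3, column 6: row 3 has {red,blue,green,yellow,black}; column 6 has {red,green,yellow}; that leaves white.
At row 4, column 1: row 4 has {blue,green,black}; column 1 has {yellow,black,white}; that leaves red.
At row 4, column 4: row 4 has {red,blue,green,black}; column 4 has {red,blue,yellow,black}; that leaves white.
At row 4, column 5: row 4 has {red,blue,green,black,white}; column 5 has {blue}; that leaves yellow.
At row 5, column 2: row 5 has {red,green,white}; column 2 has {red,blue,green,black}; that leaves yellow.
At row 5, column 5: row 5 has {red,green,yellow,white}; column 5 has {blue,yellow}; that leaves black.
At row 5, column 6: row 5 has {red,green,yellow,black,white}; column 6 has {red,green,yellow,white}; that leaves blue.
At row 6, column 3: row 6 has {red,yellow}; column 3 has {red,green,black,white}; that leaves blue.
At row 6, column 4: row 6 has {red,blue,yellow}; column 4 has {red,blue,yellow,black,white}; that leaves green.
At row 6, column 5: row 6 has {red,blue,green,yellow}; column 5 has {blue,yellow,black}; that leaves white.
At row 6, column 6: row 6 has {red,blue,green,yellow,white}; column 6 has {red,blue,green,yellow,white}; that leaves black.
At row 1, column 2: row 1 has {red,black}; column 2 has {red,blue,green,yellow,black}; that leaves white.
At row 1, column 3: row 1 has {red,black,white}; column 3 has {red,blue,green,black,white}; that leaves yellow.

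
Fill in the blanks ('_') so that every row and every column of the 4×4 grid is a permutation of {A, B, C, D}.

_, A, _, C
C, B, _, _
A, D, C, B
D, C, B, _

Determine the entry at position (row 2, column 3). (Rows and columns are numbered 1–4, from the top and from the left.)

(r1,c1): row 1 has {A,C}; column 1 has {A,C,D}, so it must be B.
(r1,c3): row 1 has {A,B,C}; column 3 has {B,C}, so it must be D.
(r2,c3): row 2 has {B,C}; column 3 has {B,C,D}, so it must be A.

A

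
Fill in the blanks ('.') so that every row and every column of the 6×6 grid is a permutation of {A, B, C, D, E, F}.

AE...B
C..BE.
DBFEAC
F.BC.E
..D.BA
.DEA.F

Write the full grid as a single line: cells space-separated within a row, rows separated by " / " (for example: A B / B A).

A E C D F B / C F A B E D / D B F E A C / F A B C D E / E C D F B A / B D E A C F

At row 1, column 3: row 1 has {A,B,E}; column 3 has {B,D,E,F}; that leaves C.
At row 2, column 3: row 2 has {B,C,E}; column 3 has {B,C,D,E,F}; that leaves A.
At row 2, column 6: row 2 has {A,B,C,E}; column 6 has {A,B,C,E,F}; that leaves D.
At row 4, column 2: row 4 has {B,C,E,F}; column 2 has {B,D,E}; that leaves A.
At row 4, column 5: row 4 has {A,B,C,E,F}; column 5 has {A,B,E}; that leaves D.
At row 5, column 1: row 5 has {A,B,D}; column 1 has {A,C,D,F}; that leaves E.
At row 5, column 4: row 5 has {A,B,D,E}; column 4 has {A,B,C,E}; that leaves F.
At row 6, column 1: row 6 has {A,D,E,F}; column 1 has {A,C,D,E,F}; that leaves B.
At row 6, column 5: row 6 has {A,B,D,E,F}; column 5 has {A,B,D,E}; that leaves C.
At row 1, column 4: row 1 has {A,B,C,E}; column 4 has {A,B,C,E,F}; that leaves D.
At row 1, column 5: row 1 has {A,B,C,D,E}; column 5 has {A,B,C,D,E}; that leaves F.
At row 2, column 2: row 2 has {A,B,C,D,E}; column 2 has {A,B,D,E}; that leaves F.
At row 5, column 2: row 5 has {A,B,D,E,F}; column 2 has {A,B,D,E,F}; that leaves C.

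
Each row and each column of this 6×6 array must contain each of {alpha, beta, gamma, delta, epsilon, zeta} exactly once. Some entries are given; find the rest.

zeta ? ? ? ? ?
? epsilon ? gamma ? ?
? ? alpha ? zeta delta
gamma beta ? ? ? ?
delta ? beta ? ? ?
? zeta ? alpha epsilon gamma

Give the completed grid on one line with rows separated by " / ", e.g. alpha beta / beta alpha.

zeta delta gamma epsilon beta alpha / alpha epsilon zeta gamma delta beta / epsilon gamma alpha beta zeta delta / gamma beta epsilon delta alpha zeta / delta alpha beta zeta gamma epsilon / beta zeta delta alpha epsilon gamma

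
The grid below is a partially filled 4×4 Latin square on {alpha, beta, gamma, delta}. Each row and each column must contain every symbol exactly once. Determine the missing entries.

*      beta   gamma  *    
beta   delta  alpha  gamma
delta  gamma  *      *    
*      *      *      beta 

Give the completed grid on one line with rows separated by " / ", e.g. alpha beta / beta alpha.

alpha beta gamma delta / beta delta alpha gamma / delta gamma beta alpha / gamma alpha delta beta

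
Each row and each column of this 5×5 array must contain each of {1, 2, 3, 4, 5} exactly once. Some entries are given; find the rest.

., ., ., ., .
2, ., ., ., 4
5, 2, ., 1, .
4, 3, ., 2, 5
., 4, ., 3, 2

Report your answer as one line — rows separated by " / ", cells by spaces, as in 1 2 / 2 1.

(r2,c4) = 5
(r3,c5) = 3
(r4,c3) = 1
(r5,c1) = 1
(r5,c3) = 5
(r1,c1) = 3
(r1,c4) = 4
(r1,c5) = 1
(r2,c2) = 1
(r2,c3) = 3
(r3,c3) = 4
(r1,c2) = 5
(r1,c3) = 2

3 5 2 4 1 / 2 1 3 5 4 / 5 2 4 1 3 / 4 3 1 2 5 / 1 4 5 3 2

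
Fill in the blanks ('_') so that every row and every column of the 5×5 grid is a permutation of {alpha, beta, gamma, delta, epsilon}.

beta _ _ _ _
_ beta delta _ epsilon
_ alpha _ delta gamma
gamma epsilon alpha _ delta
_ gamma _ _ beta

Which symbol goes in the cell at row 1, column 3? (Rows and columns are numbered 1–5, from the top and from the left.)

(r1,c2) = delta
(r1,c5) = alpha
(r2,c1) = alpha
(r2,c4) = gamma
(r3,c1) = epsilon
(r3,c3) = beta
(r4,c4) = beta
(r5,c1) = delta
(r5,c3) = epsilon
(r5,c4) = alpha
(r1,c3) = gamma

gamma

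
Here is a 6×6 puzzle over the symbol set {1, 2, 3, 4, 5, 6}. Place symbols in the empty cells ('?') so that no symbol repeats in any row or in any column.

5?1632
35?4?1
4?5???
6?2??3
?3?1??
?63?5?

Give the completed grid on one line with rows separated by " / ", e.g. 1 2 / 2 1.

5 4 1 6 3 2 / 3 5 6 4 2 1 / 4 2 5 3 1 6 / 6 1 2 5 4 3 / 2 3 4 1 6 5 / 1 6 3 2 5 4

At row 1, column 2: row 1 has {1,2,3,5,6}; column 2 has {3,5,6}; that leaves 4.
At row 2, column 3: row 2 has {1,3,4,5}; column 3 has {1,2,3,5}; that leaves 6.
At row 2, column 5: row 2 has {1,3,4,5,6}; column 5 has {3,5}; that leaves 2.
At row 3, column 6: row 3 has {4,5}; column 6 has {1,2,3}; that leaves 6.
At row 4, column 2: row 4 has {2,3,6}; column 2 has {3,4,5,6}; that leaves 1.
At row 4, column 4: row 4 has {1,2,3,6}; column 4 has {1,4,6}; that leaves 5.
At row 4, column 5: row 4 has {1,2,3,5,6}; column 5 has {2,3,5}; that leaves 4.
At row 5, column 1: row 5 has {1,3}; column 1 has {3,4,5,6}; that leaves 2.
At row 5, column 3: row 5 has {1,2,3}; column 3 has {1,2,3,5,6}; that leaves 4.
At row 5, column 5: row 5 has {1,2,3,4}; column 5 has {2,3,4,5}; that leaves 6.
At row 5, column 6: row 5 has {1,2,3,4,6}; column 6 has {1,2,3,6}; that leaves 5.
At row 6, column 1: row 6 has {3,5,6}; column 1 has {2,3,4,5,6}; that leaves 1.
At row 6, column 4: row 6 has {1,3,5,6}; column 4 has {1,4,5,6}; that leaves 2.
At row 6, column 6: row 6 has {1,2,3,5,6}; column 6 has {1,2,3,5,6}; that leaves 4.
At row 3, column 2: row 3 has {4,5,6}; column 2 has {1,3,4,5,6}; that leaves 2.
At row 3, column 4: row 3 has {2,4,5,6}; column 4 has {1,2,4,5,6}; that leaves 3.
At row 3, column 5: row 3 has {2,3,4,5,6}; column 5 has {2,3,4,5,6}; that leaves 1.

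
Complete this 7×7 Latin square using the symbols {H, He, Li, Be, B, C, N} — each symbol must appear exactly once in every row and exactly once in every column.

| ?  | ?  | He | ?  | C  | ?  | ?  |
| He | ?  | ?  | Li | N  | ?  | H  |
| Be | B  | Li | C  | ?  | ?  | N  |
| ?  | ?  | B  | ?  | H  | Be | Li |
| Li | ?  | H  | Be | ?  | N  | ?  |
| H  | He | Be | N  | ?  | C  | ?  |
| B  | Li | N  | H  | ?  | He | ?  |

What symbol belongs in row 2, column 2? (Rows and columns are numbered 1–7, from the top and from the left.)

(r1,c1) = N
(r1,c4) = B
(r1,c7) = Be
(r2,c3) = C
(r2,c6) = B
(r3,c5) = He
(r3,c6) = H
(r4,c1) = C
(r4,c2) = N
(r4,c4) = He
(r5,c2) = C
(r5,c5) = B
(r5,c7) = He
(r6,c5) = Li
(r6,c7) = B
(r7,c5) = Be
(r7,c7) = C
(r1,c2) = H
(r1,c6) = Li
(r2,c2) = Be

Be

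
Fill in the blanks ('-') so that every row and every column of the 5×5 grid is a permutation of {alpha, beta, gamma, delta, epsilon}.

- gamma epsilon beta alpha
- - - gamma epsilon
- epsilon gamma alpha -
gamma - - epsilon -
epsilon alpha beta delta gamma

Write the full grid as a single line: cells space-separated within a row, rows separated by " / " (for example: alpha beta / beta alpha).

delta gamma epsilon beta alpha / alpha beta delta gamma epsilon / beta epsilon gamma alpha delta / gamma delta alpha epsilon beta / epsilon alpha beta delta gamma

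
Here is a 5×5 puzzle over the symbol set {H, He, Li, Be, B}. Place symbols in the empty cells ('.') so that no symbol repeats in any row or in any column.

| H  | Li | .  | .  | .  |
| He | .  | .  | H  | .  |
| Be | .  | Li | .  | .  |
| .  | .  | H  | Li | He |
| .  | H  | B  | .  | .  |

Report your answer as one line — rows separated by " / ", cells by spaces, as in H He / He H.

H Li He Be B / He B Be H Li / Be He Li B H / B Be H Li He / Li H B He Be

(r2,c3) = Be
(r4,c1) = B
(r4,c2) = Be
(r5,c1) = Li
(r5,c5) = Be
(r1,c3) = He
(r1,c5) = B
(r2,c2) = B
(r2,c5) = Li
(r3,c2) = He
(r3,c4) = B
(r3,c5) = H
(r5,c4) = He
(r1,c4) = Be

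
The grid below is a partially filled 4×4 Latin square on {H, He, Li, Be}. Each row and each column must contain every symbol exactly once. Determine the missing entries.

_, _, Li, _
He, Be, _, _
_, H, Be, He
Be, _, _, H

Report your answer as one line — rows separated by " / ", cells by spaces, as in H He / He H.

H He Li Be / He Be H Li / Li H Be He / Be Li He H

At row 1, column 1: row 1 has {Li}; column 1 has {He,Be}; that leaves H.
At row 1, column 2: row 1 has {H,Li}; column 2 has {H,Be}; that leaves He.
At row 1, column 4: row 1 has {H,He,Li}; column 4 has {H,He}; that leaves Be.
At row 2, column 3: row 2 has {He,Be}; column 3 has {Li,Be}; that leaves H.
At row 2, column 4: row 2 has {H,He,Be}; column 4 has {H,He,Be}; that leaves Li.
At row 3, column 1: row 3 has {H,He,Be}; column 1 has {H,He,Be}; that leaves Li.
At row 4, column 2: row 4 has {H,Be}; column 2 has {H,He,Be}; that leaves Li.
At row 4, column 3: row 4 has {H,Li,Be}; column 3 has {H,Li,Be}; that leaves He.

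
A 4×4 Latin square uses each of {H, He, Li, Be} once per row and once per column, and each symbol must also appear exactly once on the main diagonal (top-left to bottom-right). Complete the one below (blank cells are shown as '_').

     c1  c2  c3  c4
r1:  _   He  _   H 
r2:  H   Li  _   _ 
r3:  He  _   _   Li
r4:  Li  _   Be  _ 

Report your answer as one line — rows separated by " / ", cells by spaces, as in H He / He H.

(r1,c1) = Be
(r1,c3) = Li
(r2,c3) = He
(r2,c4) = Be
(r3,c3) = H
(r4,c2) = H
(r4,c4) = He
(r3,c2) = Be

Be He Li H / H Li He Be / He Be H Li / Li H Be He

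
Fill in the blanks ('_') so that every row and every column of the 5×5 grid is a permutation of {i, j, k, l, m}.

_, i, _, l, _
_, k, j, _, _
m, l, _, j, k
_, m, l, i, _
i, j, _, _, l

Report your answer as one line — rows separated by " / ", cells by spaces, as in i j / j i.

(r2,c1) = l
(r2,c4) = m
(r2,c5) = i
(r3,c3) = i
(r4,c5) = j
(r5,c4) = k
(r1,c5) = m
(r4,c1) = k
(r5,c3) = m
(r1,c1) = j
(r1,c3) = k

j i k l m / l k j m i / m l i j k / k m l i j / i j m k l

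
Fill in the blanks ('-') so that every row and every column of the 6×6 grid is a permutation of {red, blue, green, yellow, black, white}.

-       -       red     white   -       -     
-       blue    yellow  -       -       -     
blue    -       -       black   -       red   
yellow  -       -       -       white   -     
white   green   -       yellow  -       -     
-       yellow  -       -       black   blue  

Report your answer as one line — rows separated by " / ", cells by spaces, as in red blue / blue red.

green black red white blue yellow / black blue yellow red green white / blue white green black yellow red / yellow red black blue white green / white green blue yellow red black / red yellow white green black blue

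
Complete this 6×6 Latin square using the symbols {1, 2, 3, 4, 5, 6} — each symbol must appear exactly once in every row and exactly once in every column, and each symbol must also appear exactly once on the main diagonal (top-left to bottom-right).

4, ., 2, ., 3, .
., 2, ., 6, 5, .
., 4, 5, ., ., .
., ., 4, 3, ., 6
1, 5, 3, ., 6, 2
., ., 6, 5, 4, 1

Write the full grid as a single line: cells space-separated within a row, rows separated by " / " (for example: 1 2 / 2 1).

4 6 2 1 3 5 / 3 2 1 6 5 4 / 6 4 5 2 1 3 / 5 1 4 3 2 6 / 1 5 3 4 6 2 / 2 3 6 5 4 1

(r1,c4) = 1
(r1,c6) = 5
(r2,c1) = 3
(r2,c3) = 1
(r2,c6) = 4
(r3,c4) = 2
(r3,c5) = 1
(r3,c6) = 3
(r4,c2) = 1
(r4,c5) = 2
(r5,c4) = 4
(r6,c1) = 2
(r6,c2) = 3
(r1,c2) = 6
(r3,c1) = 6
(r4,c1) = 5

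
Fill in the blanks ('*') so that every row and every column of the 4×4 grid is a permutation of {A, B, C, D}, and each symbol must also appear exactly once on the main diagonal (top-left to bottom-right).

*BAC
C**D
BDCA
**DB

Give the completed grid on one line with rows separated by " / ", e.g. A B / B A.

D B A C / C A B D / B D C A / A C D B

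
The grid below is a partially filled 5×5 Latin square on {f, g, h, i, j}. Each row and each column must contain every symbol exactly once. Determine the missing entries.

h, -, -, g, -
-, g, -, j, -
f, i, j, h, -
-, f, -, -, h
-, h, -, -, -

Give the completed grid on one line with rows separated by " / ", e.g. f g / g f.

h j f g i / i g h j f / f i j h g / j f g i h / g h i f j

(r1,c2): row 1 has {g,h}; column 2 has {f,g,h,i}, so it must be j.
(r2,c1): row 2 has {g,j}; column 1 has {f,h}, so it must be i.
(r2,c5): row 2 has {g,i,j}; column 5 has {h}, so it must be f.
(r3,c5): row 3 has {f,h,i,j}; column 5 has {f,h}, so it must be g.
(r4,c4): row 4 has {f,h}; column 4 has {g,h,j}, so it must be i.
(r5,c4): row 5 has {h}; column 4 has {g,h,i,j}, so it must be f.
(r1,c5): row 1 has {g,h,j}; column 5 has {f,g,h}, so it must be i.
(r2,c3): row 2 has {f,g,i,j}; column 3 has {j}, so it must be h.
(r4,c3): row 4 has {f,h,i}; column 3 has {h,j}, so it must be g.
(r5,c3): row 5 has {f,h}; column 3 has {g,h,j}, so it must be i.
(r5,c5): row 5 has {f,h,i}; column 5 has {f,g,h,i}, so it must be j.
(r1,c3): row 1 has {g,h,i,j}; column 3 has {g,h,i,j}, so it must be f.
(r4,c1): row 4 has {f,g,h,i}; column 1 has {f,h,i}, so it must be j.
(r5,c1): row 5 has {f,h,i,j}; column 1 has {f,h,i,j}, so it must be g.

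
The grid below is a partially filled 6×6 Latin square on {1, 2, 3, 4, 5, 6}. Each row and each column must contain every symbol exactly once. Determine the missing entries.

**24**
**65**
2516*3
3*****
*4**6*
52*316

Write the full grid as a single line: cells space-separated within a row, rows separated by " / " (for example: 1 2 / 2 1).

row 3 has {1,2,3,5,6}; column 5 has {1,6} — only 4 is left for (r3,c5).
row 5 has {4,6}; column 1 has {2,3,5} — only 1 is left for (r5,c1).
row 5 has {1,4,6}; column 4 has {3,4,5,6} — only 2 is left for (r5,c4).
row 5 has {1,2,4,6}; column 6 has {3,6} — only 5 is left for (r5,c6).
row 6 has {1,2,3,5,6}; column 3 has {1,2,6} — only 4 is left for (r6,c3).
row 1 has {2,4}; column 1 has {1,2,3,5} — only 6 is left for (r1,c1).
row 1 has {2,4,6}; column 6 has {3,5,6} — only 1 is left for (r1,c6).
row 2 has {5,6}; column 1 has {1,2,3,5,6} — only 4 is left for (r2,c1).
row 2 has {4,5,6}; column 6 has {1,3,5,6} — only 2 is left for (r2,c6).
row 4 has {3}; column 3 has {1,2,4,6} — only 5 is left for (r4,c3).
row 4 has {3,5}; column 4 has {2,3,4,5,6} — only 1 is left for (r4,c4).
row 4 has {1,3,5}; column 5 has {1,4,6} — only 2 is left for (r4,c5).
row 4 has {1,2,3,5}; column 6 has {1,2,3,5,6} — only 4 is left for (r4,c6).
row 5 has {1,2,4,5,6}; column 3 has {1,2,4,5,6} — only 3 is left for (r5,c3).
row 1 has {1,2,4,6}; column 2 has {2,4,5} — only 3 is left for (r1,c2).
row 1 has {1,2,3,4,6}; column 5 has {1,2,4,6} — only 5 is left for (r1,c5).
row 2 has {2,4,5,6}; column 2 has {2,3,4,5} — only 1 is left for (r2,c2).
row 2 has {1,2,4,5,6}; column 5 has {1,2,4,5,6} — only 3 is left for (r2,c5).
row 4 has {1,2,3,4,5}; column 2 has {1,2,3,4,5} — only 6 is left for (r4,c2).

6 3 2 4 5 1 / 4 1 6 5 3 2 / 2 5 1 6 4 3 / 3 6 5 1 2 4 / 1 4 3 2 6 5 / 5 2 4 3 1 6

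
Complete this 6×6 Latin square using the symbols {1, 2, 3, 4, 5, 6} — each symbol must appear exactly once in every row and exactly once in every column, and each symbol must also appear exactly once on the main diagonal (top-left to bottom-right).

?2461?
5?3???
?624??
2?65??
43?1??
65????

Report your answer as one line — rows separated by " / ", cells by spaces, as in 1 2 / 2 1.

3 2 4 6 1 5 / 5 1 3 2 4 6 / 1 6 2 4 5 3 / 2 4 6 5 3 1 / 4 3 5 1 6 2 / 6 5 1 3 2 4

row 1 has {1,2,4,6}; column 1 has {2,4,5,6}; the diagonal has {2,5} — only 3 is left for (r1,c1).
row 1 has {1,2,3,4,6}; column 6 is empty so far — only 5 is left for (r1,c6).
row 2 has {3,5}; column 4 has {1,4,5,6} — only 2 is left for (r2,c4).
row 3 has {2,4,6}; column 1 has {2,3,4,5,6} — only 1 is left for (r3,c1).
row 3 has {1,2,4,6}; column 6 has {5} — only 3 is left for (r3,c6).
row 5 has {1,3,4}; column 3 has {2,3,4,6} — only 5 is left for (r5,c3).
row 5 has {1,3,4,5}; column 5 has {1}; the diagonal has {2,3,5} — only 6 is left for (r5,c5).
row 5 has {1,3,4,5,6}; column 6 has {3,5} — only 2 is left for (r5,c6).
row 6 has {5,6}; column 3 has {2,3,4,5,6} — only 1 is left for (r6,c3).
row 6 has {1,5,6}; column 4 has {1,2,4,5,6} — only 3 is left for (r6,c4).
row 6 has {1,3,5,6}; column 6 has {2,3,5}; the diagonal has {2,3,5,6} — only 4 is left for (r6,c6).
row 2 has {2,3,5}; column 2 has {2,3,5,6}; the diagonal has {2,3,4,5,6} — only 1 is left for (r2,c2).
row 2 has {1,2,3,5}; column 5 has {1,6} — only 4 is left for (r2,c5).
row 2 has {1,2,3,4,5}; column 6 has {2,3,4,5} — only 6 is left for (r2,c6).
row 3 has {1,2,3,4,6}; column 5 has {1,4,6} — only 5 is left for (r3,c5).
row 4 has {2,5,6}; column 2 has {1,2,3,5,6} — only 4 is left for (r4,c2).
row 4 has {2,4,5,6}; column 5 has {1,4,5,6} — only 3 is left for (r4,c5).
row 4 has {2,3,4,5,6}; column 6 has {2,3,4,5,6} — only 1 is left for (r4,c6).
row 6 has {1,3,4,5,6}; column 5 has {1,3,4,5,6} — only 2 is left for (r6,c5).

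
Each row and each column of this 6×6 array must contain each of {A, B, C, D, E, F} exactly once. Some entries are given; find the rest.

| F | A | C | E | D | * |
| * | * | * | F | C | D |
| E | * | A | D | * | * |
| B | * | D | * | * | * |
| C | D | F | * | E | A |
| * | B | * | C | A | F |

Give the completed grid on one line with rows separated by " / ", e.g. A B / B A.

F A C E D B / A E B F C D / E F A D B C / B C D A F E / C D F B E A / D B E C A F

(r1,c6): row 1 has {A,C,D,E,F}; column 6 has {A,D,F}, so it must be B.
(r2,c1): row 2 has {C,D,F}; column 1 has {B,C,E,F}, so it must be A.
(r2,c2): row 2 has {A,C,D,F}; column 2 has {A,B,D}, so it must be E.
(r2,c3): row 2 has {A,C,D,E,F}; column 3 has {A,C,D,F}, so it must be B.
(r3,c6): row 3 has {A,D,E}; column 6 has {A,B,D,F}, so it must be C.
(r4,c4): row 4 has {B,D}; column 4 has {C,D,E,F}, so it must be A.
(r4,c5): row 4 has {A,B,D}; column 5 has {A,C,D,E}, so it must be F.
(r4,c6): row 4 has {A,B,D,F}; column 6 has {A,B,C,D,F}, so it must be E.
(r5,c4): row 5 has {A,C,D,E,F}; column 4 has {A,C,D,E,F}, so it must be B.
(r6,c1): row 6 has {A,B,C,F}; column 1 has {A,B,C,E,F}, so it must be D.
(r6,c3): row 6 has {A,B,C,D,F}; column 3 has {A,B,C,D,F}, so it must be E.
(r3,c2): row 3 has {A,C,D,E}; column 2 has {A,B,D,E}, so it must be F.
(r3,c5): row 3 has {A,C,D,E,F}; column 5 has {A,C,D,E,F}, so it must be B.
(r4,c2): row 4 has {A,B,D,E,F}; column 2 has {A,B,D,E,F}, so it must be C.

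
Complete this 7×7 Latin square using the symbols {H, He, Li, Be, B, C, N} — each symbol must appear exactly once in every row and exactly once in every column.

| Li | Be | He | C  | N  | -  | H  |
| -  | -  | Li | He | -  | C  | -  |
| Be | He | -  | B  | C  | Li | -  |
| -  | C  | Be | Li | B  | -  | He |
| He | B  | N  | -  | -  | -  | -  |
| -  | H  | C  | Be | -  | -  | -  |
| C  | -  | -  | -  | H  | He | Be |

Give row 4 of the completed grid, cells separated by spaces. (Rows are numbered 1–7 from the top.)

N C Be Li B H He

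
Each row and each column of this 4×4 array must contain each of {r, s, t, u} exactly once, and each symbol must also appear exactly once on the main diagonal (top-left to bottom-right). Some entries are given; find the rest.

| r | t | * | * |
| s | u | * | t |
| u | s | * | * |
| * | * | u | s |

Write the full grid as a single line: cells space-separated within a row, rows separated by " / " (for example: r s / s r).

(r1,c3) = s
(r1,c4) = u
(r2,c3) = r
(r3,c3) = t
(r3,c4) = r
(r4,c1) = t
(r4,c2) = r

r t s u / s u r t / u s t r / t r u s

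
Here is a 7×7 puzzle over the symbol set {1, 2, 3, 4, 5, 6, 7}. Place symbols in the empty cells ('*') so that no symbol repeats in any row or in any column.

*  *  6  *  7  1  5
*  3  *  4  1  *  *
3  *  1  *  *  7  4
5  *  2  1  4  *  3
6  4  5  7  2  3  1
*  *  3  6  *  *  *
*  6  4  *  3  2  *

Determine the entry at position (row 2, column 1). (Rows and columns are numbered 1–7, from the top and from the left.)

Cell (r1,c2): row 1 has {1,5,6,7}; column 2 has {3,4,6} → 2.
Cell (r1,c4): row 1 has {1,2,5,6,7}; column 4 has {1,4,6,7} → 3.
Cell (r2,c3): row 2 has {1,3,4}; column 3 has {1,2,3,4,5,6} → 7.
Cell (r3,c2): row 3 has {1,3,4,7}; column 2 has {2,3,4,6} → 5.
Cell (r3,c4): row 3 has {1,3,4,5,7}; column 4 has {1,3,4,6,7} → 2.
Cell (r3,c5): row 3 has {1,2,3,4,5,7}; column 5 has {1,2,3,4,7} → 6.
Cell (r4,c2): row 4 has {1,2,3,4,5}; column 2 has {2,3,4,5,6} → 7.
Cell (r4,c6): row 4 has {1,2,3,4,5,7}; column 6 has {1,2,3,7} → 6.
Cell (r6,c2): row 6 has {3,6}; column 2 has {2,3,4,5,6,7} → 1.
Cell (r6,c5): row 6 has {1,3,6}; column 5 has {1,2,3,4,6,7} → 5.
Cell (r6,c6): row 6 has {1,3,5,6}; column 6 has {1,2,3,6,7} → 4.
Cell (r7,c4): row 7 has {2,3,4,6}; column 4 has {1,2,3,4,6,7} → 5.
Cell (r7,c7): row 7 has {2,3,4,5,6}; column 7 has {1,3,4,5} → 7.
Cell (r1,c1): row 1 has {1,2,3,5,6,7}; column 1 has {3,5,6} → 4.
Cell (r2,c1): row 2 has {1,3,4,7}; column 1 has {3,4,5,6} → 2.

2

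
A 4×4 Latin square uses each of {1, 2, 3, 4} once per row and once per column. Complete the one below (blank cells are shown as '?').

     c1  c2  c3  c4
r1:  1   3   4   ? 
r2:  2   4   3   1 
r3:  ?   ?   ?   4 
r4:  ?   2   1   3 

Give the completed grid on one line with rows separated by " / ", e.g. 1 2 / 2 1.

1 3 4 2 / 2 4 3 1 / 3 1 2 4 / 4 2 1 3

row 1 has {1,3,4}; column 4 has {1,3,4} — only 2 is left for (r1,c4).
row 3 has {4}; column 1 has {1,2} — only 3 is left for (r3,c1).
row 3 has {3,4}; column 2 has {2,3,4} — only 1 is left for (r3,c2).
row 3 has {1,3,4}; column 3 has {1,3,4} — only 2 is left for (r3,c3).
row 4 has {1,2,3}; column 1 has {1,2,3} — only 4 is left for (r4,c1).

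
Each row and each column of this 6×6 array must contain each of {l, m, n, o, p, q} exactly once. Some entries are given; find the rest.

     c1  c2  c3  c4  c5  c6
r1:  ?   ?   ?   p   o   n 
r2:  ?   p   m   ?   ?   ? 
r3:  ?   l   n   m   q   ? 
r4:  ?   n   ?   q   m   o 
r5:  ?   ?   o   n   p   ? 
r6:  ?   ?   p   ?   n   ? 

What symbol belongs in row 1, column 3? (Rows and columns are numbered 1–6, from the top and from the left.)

q

Cell (r2,c5): row 2 has {m,p}; column 5 has {m,n,o,p,q} → l.
Cell (r2,c6): row 2 has {l,m,p}; column 6 has {n,o} → q.
Cell (r3,c6): row 3 has {l,m,n,q}; column 6 has {n,o,q} → p.
Cell (r4,c3): row 4 has {m,n,o,q}; column 3 has {m,n,o,p} → l.
Cell (r1,c3): row 1 has {n,o,p}; column 3 has {l,m,n,o,p} → q.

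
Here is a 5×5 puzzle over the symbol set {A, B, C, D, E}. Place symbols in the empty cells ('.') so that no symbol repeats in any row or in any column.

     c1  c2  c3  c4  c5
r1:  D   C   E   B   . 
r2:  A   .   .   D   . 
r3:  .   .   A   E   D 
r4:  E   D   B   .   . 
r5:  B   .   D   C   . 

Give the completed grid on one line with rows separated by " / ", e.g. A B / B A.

(r1,c5): row 1 has {B,C,D,E}; column 5 has {D}, so it must be A.
(r2,c3): row 2 has {A,D}; column 3 has {A,B,D,E}, so it must be C.
(r3,c1): row 3 has {A,D,E}; column 1 has {A,B,D,E}, so it must be C.
(r3,c2): row 3 has {A,C,D,E}; column 2 has {C,D}, so it must be B.
(r4,c4): row 4 has {B,D,E}; column 4 has {B,C,D,E}, so it must be A.
(r4,c5): row 4 has {A,B,D,E}; column 5 has {A,D}, so it must be C.
(r5,c5): row 5 has {B,C,D}; column 5 has {A,C,D}, so it must be E.
(r2,c2): row 2 has {A,C,D}; column 2 has {B,C,D}, so it must be E.
(r2,c5): row 2 has {A,C,D,E}; column 5 has {A,C,D,E}, so it must be B.
(r5,c2): row 5 has {B,C,D,E}; column 2 has {B,C,D,E}, so it must be A.

D C E B A / A E C D B / C B A E D / E D B A C / B A D C E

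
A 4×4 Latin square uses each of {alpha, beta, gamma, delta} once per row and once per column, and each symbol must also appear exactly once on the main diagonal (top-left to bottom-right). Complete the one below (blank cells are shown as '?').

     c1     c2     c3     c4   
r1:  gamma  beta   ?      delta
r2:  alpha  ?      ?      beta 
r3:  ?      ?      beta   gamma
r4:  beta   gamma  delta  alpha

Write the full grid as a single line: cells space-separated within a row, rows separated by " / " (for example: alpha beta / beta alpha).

gamma beta alpha delta / alpha delta gamma beta / delta alpha beta gamma / beta gamma delta alpha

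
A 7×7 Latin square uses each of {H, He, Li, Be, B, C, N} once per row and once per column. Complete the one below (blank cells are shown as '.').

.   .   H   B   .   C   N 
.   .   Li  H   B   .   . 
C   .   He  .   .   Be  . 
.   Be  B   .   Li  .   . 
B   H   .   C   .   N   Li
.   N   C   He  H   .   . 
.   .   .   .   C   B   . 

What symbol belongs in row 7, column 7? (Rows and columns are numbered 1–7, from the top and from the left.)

He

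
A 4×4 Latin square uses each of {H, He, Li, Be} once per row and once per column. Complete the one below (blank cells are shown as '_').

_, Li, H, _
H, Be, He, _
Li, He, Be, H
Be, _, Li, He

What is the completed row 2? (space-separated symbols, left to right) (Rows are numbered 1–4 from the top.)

H Be He Li

(r1,c1) = He
(r1,c4) = Be
(r2,c4) = Li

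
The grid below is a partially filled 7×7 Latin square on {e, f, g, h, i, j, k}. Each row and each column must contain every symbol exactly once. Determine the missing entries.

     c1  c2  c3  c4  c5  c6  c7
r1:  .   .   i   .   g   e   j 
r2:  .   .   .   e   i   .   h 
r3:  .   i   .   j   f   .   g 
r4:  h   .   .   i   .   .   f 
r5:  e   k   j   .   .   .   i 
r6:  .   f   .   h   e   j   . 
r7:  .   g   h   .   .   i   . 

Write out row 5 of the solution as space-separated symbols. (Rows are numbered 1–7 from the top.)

(r1,c2) = h
(r2,c2) = j
(r3,c1) = k
(r3,c3) = e
(r3,c6) = h
(r4,c2) = e
(r5,c5) = h
(r6,c7) = k
(r7,c7) = e
(r1,c1) = f
(r1,c4) = k
(r2,c1) = g
(r6,c1) = i
(r6,c3) = g
(r7,c1) = j
(r7,c4) = f
(r7,c5) = k
(r4,c3) = k
(r4,c5) = j
(r4,c6) = g
(r5,c4) = g
(r5,c6) = f

e k j g h f i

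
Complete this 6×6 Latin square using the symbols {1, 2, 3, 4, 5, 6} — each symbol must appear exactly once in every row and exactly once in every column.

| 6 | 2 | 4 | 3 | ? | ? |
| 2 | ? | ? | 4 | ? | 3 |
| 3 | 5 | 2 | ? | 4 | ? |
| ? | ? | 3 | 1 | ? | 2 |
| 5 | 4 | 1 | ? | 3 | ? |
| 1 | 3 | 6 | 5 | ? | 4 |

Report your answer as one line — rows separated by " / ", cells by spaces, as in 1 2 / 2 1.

6 2 4 3 1 5 / 2 1 5 4 6 3 / 3 5 2 6 4 1 / 4 6 3 1 5 2 / 5 4 1 2 3 6 / 1 3 6 5 2 4

At row 2, column 3: row 2 has {2,3,4}; column 3 has {1,2,3,4,6}; that leaves 5.
At row 3, column 4: row 3 has {2,3,4,5}; column 4 has {1,3,4,5}; that leaves 6.
At row 3, column 6: row 3 has {2,3,4,5,6}; column 6 has {2,3,4}; that leaves 1.
At row 4, column 1: row 4 has {1,2,3}; column 1 has {1,2,3,5,6}; that leaves 4.
At row 4, column 2: row 4 has {1,2,3,4}; column 2 has {2,3,4,5}; that leaves 6.
At row 4, column 5: row 4 has {1,2,3,4,6}; column 5 has {3,4}; that leaves 5.
At row 5, column 4: row 5 has {1,3,4,5}; column 4 has {1,3,4,5,6}; that leaves 2.
At row 5, column 6: row 5 has {1,2,3,4,5}; column 6 has {1,2,3,4}; that leaves 6.
At row 6, column 5: row 6 has {1,3,4,5,6}; column 5 has {3,4,5}; that leaves 2.
At row 1, column 5: row 1 has {2,3,4,6}; column 5 has {2,3,4,5}; that leaves 1.
At row 1, column 6: row 1 has {1,2,3,4,6}; column 6 has {1,2,3,4,6}; that leaves 5.
At row 2, column 2: row 2 has {2,3,4,5}; column 2 has {2,3,4,5,6}; that leaves 1.
At row 2, column 5: row 2 has {1,2,3,4,5}; column 5 has {1,2,3,4,5}; that leaves 6.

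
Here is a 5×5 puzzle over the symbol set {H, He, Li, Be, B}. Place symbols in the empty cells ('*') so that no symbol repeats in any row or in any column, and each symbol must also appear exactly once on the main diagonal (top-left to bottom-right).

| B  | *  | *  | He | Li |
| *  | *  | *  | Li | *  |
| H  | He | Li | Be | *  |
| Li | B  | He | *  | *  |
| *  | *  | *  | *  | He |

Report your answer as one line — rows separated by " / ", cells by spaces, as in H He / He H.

B H Be He Li / He Be B Li H / H He Li Be B / Li B He H Be / Be Li H B He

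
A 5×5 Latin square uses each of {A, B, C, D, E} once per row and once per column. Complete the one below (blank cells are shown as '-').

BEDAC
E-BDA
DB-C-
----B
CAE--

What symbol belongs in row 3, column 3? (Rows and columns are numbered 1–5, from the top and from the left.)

A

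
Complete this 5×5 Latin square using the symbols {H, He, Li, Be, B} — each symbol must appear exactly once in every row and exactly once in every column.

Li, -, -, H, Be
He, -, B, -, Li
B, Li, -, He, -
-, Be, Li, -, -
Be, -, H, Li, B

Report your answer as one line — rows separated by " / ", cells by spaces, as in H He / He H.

Li B He H Be / He H B Be Li / B Li Be He H / H Be Li B He / Be He H Li B

(r1,c3) = He
(r2,c2) = H
(r2,c4) = Be
(r3,c3) = Be
(r3,c5) = H
(r4,c1) = H
(r4,c4) = B
(r4,c5) = He
(r5,c2) = He
(r1,c2) = B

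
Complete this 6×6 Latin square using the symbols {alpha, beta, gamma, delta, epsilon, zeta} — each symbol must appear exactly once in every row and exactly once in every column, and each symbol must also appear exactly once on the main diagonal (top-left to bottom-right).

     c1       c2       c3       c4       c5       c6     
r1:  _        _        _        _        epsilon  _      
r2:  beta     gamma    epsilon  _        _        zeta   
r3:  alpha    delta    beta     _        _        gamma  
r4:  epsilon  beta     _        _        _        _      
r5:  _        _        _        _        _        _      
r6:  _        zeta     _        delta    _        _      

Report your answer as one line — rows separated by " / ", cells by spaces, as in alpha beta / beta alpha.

delta alpha zeta gamma epsilon beta / beta gamma epsilon alpha delta zeta / alpha delta beta epsilon zeta gamma / epsilon beta delta zeta gamma alpha / zeta epsilon gamma beta alpha delta / gamma zeta alpha delta beta epsilon

row 1 has {epsilon}; column 2 has {beta,gamma,delta,zeta} — only alpha is left for (r1,c2).
row 2 has {beta,gamma,epsilon,zeta}; column 4 has {delta} — only alpha is left for (r2,c4).
row 2 has {alpha,beta,gamma,epsilon,zeta}; column 5 has {epsilon} — only delta is left for (r2,c5).
row 3 has {alpha,beta,gamma,delta}; column 5 has {delta,epsilon} — only zeta is left for (r3,c5).
row 4 has {beta,epsilon}; column 4 has {alpha,delta}; the diagonal has {beta,gamma} — only zeta is left for (r4,c4).
row 5 is empty so far; column 2 has {alpha,beta,gamma,delta,zeta} — only epsilon is left for (r5,c2).
row 5 has {epsilon}; column 5 has {delta,epsilon,zeta}; the diagonal has {beta,gamma,zeta} — only alpha is left for (r5,c5).
row 6 has {delta,zeta}; column 1 has {alpha,beta,epsilon} — only gamma is left for (r6,c1).
row 6 has {gamma,delta,zeta}; column 3 has {beta,epsilon} — only alpha is left for (r6,c3).
row 6 has {alpha,gamma,delta,zeta}; column 5 has {alpha,delta,epsilon,zeta} — only beta is left for (r6,c5).
row 6 has {alpha,beta,gamma,delta,zeta}; column 6 has {gamma,zeta}; the diagonal has {alpha,beta,gamma,zeta} — only epsilon is left for (r6,c6).
row 1 has {alpha,epsilon}; column 1 has {alpha,beta,gamma,epsilon}; the diagonal has {alpha,beta,gamma,epsilon,zeta} — only delta is left for (r1,c1).
row 1 has {alpha,delta,epsilon}; column 6 has {gamma,epsilon,zeta} — only beta is left for (r1,c6).
row 3 has {alpha,beta,gamma,delta,zeta}; column 4 has {alpha,delta,zeta} — only epsilon is left for (r3,c4).
row 4 has {beta,epsilon,zeta}; column 5 has {alpha,beta,delta,epsilon,zeta} — only gamma is left for (r4,c5).
row 5 has {alpha,epsilon}; column 1 has {alpha,beta,gamma,delta,epsilon} — only zeta is left for (r5,c1).
row 5 has {alpha,epsilon,zeta}; column 6 has {beta,gamma,epsilon,zeta} — only delta is left for (r5,c6).
row 1 has {alpha,beta,delta,epsilon}; column 4 has {alpha,delta,epsilon,zeta} — only gamma is left for (r1,c4).
row 4 has {beta,gamma,epsilon,zeta}; column 3 has {alpha,beta,epsilon} — only delta is left for (r4,c3).
row 4 has {beta,gamma,delta,epsilon,zeta}; column 6 has {beta,gamma,delta,epsilon,zeta} — only alpha is left for (r4,c6).
row 5 has {alpha,delta,epsilon,zeta}; column 3 has {alpha,beta,delta,epsilon} — only gamma is left for (r5,c3).
row 5 has {alpha,gamma,delta,epsilon,zeta}; column 4 has {alpha,gamma,delta,epsilon,zeta} — only beta is left for (r5,c4).
row 1 has {alpha,beta,gamma,delta,epsilon}; column 3 has {alpha,beta,gamma,delta,epsilon} — only zeta is left for (r1,c3).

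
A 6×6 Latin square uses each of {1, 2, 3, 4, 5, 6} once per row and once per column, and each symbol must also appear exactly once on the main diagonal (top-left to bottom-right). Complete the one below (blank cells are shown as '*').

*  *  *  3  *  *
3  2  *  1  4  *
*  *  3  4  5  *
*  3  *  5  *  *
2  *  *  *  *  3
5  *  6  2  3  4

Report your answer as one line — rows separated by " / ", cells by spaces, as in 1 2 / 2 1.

6 4 1 3 2 5 / 3 2 5 1 4 6 / 1 6 3 4 5 2 / 4 3 2 5 6 1 / 2 5 4 6 1 3 / 5 1 6 2 3 4

(r2,c3) = 5
(r2,c6) = 6
(r5,c4) = 6
(r5,c5) = 1
(r6,c2) = 1
(r1,c1) = 6
(r1,c5) = 2
(r3,c1) = 1
(r3,c2) = 6
(r3,c6) = 2
(r4,c1) = 4
(r4,c5) = 6
(r4,c6) = 1
(r5,c3) = 4
(r1,c3) = 1
(r1,c6) = 5
(r4,c3) = 2
(r5,c2) = 5
(r1,c2) = 4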